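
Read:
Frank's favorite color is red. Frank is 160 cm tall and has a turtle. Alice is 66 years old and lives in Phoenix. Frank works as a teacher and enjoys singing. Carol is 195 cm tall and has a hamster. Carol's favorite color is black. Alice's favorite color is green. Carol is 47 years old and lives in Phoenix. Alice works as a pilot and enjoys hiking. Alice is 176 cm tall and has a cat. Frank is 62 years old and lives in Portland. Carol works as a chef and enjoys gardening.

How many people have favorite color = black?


Count: 1

1


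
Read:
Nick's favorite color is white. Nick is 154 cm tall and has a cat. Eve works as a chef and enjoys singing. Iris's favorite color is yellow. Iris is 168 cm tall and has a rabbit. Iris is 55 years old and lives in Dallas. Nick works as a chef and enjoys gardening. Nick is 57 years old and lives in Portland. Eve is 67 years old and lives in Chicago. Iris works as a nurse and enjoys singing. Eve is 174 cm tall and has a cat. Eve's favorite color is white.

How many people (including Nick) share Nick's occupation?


Nick is a chef. Count = 2

2


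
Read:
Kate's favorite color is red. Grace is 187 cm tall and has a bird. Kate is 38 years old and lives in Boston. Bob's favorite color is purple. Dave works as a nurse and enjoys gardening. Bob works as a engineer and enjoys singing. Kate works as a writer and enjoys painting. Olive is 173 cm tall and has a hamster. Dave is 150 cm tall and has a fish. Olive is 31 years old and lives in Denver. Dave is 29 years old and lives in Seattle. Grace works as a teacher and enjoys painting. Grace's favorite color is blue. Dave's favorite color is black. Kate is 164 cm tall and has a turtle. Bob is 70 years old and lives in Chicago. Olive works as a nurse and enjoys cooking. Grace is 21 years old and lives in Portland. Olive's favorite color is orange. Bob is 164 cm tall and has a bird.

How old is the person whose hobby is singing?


Person with hobby=singing is Bob, age 70

70


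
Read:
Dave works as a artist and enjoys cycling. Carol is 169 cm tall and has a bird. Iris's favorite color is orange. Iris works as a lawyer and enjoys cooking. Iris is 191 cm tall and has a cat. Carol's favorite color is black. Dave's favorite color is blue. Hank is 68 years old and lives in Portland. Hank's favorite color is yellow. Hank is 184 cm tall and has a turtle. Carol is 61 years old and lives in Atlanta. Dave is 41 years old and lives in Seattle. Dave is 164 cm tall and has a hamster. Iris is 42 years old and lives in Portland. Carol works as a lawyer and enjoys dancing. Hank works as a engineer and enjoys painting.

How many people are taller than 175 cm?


Taller than 175: 2

2


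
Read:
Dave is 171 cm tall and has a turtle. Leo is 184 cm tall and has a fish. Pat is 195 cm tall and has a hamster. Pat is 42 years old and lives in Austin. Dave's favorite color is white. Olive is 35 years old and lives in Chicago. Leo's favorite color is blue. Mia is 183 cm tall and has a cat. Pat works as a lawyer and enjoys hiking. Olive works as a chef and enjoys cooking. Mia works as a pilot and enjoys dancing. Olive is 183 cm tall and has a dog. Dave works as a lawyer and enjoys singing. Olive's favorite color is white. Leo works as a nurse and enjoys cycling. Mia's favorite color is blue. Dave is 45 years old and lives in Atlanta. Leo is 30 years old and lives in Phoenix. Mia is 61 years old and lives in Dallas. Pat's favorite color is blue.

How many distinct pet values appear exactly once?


Unique pet values: 5

5


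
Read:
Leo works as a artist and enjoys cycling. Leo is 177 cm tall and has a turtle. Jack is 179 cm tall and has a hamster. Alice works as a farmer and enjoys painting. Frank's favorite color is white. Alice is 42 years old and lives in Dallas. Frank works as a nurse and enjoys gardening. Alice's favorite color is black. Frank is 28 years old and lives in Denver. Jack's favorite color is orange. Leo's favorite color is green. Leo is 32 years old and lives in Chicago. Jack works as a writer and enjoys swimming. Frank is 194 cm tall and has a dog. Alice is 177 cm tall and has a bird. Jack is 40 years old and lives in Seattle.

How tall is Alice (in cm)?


Alice is 177 cm tall

177


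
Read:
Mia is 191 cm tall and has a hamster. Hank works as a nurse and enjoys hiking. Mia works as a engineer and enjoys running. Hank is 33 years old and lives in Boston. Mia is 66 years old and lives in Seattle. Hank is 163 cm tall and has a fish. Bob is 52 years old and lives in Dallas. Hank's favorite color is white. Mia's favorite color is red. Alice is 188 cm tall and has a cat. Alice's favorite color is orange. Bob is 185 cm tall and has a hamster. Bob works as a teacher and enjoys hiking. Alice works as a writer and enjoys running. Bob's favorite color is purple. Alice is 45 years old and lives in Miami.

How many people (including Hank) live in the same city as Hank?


Hank lives in Boston. Count = 1

1


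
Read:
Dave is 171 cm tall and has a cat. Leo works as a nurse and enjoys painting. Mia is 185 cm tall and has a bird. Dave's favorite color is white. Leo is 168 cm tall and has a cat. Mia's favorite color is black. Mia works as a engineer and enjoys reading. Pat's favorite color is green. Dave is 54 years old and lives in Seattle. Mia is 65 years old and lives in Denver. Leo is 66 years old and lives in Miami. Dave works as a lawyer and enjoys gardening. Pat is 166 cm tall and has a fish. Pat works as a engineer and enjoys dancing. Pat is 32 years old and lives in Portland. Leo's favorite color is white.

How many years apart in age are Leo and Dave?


66 vs 54, diff = 12

12


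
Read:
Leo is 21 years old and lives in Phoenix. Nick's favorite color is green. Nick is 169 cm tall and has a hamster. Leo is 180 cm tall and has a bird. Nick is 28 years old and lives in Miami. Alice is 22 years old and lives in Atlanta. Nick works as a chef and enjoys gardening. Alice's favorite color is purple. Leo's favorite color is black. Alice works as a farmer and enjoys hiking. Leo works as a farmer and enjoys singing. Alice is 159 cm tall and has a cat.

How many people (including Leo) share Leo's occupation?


Leo is a farmer. Count = 2

2


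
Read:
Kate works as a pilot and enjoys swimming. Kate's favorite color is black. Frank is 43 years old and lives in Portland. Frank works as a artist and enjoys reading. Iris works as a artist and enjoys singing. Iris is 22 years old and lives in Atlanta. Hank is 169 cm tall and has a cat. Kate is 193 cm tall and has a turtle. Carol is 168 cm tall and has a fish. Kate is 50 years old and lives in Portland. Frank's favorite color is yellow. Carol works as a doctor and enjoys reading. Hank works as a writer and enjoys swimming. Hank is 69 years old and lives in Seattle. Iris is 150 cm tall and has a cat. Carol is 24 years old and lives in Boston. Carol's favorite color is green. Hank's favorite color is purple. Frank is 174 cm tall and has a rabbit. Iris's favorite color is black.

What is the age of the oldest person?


Oldest: Hank at 69

69


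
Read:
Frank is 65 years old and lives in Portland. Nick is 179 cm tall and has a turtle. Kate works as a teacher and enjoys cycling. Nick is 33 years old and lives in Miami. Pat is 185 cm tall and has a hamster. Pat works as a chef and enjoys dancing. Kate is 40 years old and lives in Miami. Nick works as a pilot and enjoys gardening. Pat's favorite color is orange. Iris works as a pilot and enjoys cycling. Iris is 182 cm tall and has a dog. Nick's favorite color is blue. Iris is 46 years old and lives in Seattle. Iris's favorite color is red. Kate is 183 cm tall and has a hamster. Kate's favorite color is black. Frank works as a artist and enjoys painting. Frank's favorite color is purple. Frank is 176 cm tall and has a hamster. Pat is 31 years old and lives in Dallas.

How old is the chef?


The chef is Pat, age 31

31


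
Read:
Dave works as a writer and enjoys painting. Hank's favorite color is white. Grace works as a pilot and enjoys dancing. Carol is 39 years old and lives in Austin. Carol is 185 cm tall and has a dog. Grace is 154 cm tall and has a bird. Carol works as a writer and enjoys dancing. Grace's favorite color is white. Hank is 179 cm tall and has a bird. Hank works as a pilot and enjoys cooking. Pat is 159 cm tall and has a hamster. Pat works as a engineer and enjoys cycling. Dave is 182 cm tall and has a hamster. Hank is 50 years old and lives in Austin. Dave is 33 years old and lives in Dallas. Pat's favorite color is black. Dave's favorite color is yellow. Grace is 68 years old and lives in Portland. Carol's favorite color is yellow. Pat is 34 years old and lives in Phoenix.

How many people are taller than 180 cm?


Taller than 180: 2

2


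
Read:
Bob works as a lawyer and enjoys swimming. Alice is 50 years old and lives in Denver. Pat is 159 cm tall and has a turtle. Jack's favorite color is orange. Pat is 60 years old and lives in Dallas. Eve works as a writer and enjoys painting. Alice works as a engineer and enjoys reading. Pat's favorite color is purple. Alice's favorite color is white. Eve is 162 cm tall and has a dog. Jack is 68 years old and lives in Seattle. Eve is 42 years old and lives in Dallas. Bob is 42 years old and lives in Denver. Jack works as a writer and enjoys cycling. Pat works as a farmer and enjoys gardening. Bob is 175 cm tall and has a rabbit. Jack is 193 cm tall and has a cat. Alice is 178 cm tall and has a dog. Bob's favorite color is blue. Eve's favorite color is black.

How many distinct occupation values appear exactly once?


Unique occupation values: 3

3


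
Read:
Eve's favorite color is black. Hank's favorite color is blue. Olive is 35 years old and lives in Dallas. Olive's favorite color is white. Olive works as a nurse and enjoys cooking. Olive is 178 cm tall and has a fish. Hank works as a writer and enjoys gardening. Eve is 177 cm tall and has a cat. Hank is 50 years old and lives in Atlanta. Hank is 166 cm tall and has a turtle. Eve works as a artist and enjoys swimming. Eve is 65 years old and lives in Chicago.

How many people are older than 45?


Filter: 2

2


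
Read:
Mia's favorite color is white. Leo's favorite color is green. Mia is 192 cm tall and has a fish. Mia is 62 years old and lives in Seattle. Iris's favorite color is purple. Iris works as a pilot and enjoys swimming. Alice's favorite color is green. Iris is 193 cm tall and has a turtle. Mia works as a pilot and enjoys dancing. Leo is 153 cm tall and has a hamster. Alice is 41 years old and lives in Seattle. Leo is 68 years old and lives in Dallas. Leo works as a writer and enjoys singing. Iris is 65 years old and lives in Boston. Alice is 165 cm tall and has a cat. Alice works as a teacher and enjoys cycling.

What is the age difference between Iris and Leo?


|65 - 68| = 3

3


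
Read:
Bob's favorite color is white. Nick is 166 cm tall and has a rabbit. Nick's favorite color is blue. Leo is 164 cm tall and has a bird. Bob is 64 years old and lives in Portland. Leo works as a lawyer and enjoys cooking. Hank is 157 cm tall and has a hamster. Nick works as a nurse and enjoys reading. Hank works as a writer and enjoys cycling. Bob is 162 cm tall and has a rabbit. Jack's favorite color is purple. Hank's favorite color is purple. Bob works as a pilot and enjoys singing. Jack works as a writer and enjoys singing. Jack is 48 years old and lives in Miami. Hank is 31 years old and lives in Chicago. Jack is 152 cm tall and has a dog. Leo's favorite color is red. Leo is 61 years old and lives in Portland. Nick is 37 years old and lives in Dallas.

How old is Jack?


Jack is 48 years old

48


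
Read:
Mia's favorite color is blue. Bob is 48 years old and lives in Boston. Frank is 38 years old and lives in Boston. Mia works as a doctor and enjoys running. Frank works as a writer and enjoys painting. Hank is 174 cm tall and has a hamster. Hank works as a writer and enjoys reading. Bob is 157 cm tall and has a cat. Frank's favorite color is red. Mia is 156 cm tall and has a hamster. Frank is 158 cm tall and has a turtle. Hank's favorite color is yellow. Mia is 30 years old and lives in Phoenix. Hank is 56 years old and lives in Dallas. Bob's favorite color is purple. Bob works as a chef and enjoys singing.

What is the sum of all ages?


38+56+48+30 = 172

172


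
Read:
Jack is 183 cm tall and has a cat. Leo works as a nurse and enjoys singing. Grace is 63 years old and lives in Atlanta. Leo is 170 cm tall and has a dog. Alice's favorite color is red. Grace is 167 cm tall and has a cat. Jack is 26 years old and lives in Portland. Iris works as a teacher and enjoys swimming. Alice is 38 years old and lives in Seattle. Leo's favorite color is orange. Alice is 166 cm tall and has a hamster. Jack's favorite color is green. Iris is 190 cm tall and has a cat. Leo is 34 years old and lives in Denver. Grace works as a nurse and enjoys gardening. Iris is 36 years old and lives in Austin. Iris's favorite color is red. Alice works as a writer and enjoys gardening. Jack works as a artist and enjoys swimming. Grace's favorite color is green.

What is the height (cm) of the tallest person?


Tallest: Iris at 190 cm

190


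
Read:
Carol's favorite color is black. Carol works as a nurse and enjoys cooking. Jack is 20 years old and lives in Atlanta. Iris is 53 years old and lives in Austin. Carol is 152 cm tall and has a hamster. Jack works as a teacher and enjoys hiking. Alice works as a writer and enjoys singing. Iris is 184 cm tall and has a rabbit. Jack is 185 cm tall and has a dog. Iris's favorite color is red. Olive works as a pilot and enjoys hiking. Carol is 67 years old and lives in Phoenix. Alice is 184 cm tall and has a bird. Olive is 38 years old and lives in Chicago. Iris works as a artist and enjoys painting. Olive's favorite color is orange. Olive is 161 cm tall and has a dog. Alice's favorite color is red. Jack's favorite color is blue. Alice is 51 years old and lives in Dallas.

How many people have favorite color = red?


Count: 2

2


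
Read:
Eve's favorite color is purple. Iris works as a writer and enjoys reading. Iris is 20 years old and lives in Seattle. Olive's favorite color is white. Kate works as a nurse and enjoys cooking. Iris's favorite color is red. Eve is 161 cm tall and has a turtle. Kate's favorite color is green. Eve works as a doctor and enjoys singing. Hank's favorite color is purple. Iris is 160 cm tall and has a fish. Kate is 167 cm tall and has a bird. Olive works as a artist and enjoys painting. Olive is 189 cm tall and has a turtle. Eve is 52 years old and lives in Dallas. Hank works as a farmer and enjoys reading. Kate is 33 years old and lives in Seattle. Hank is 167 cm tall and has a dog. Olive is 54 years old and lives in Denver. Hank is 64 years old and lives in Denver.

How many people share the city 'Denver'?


Count: 2

2


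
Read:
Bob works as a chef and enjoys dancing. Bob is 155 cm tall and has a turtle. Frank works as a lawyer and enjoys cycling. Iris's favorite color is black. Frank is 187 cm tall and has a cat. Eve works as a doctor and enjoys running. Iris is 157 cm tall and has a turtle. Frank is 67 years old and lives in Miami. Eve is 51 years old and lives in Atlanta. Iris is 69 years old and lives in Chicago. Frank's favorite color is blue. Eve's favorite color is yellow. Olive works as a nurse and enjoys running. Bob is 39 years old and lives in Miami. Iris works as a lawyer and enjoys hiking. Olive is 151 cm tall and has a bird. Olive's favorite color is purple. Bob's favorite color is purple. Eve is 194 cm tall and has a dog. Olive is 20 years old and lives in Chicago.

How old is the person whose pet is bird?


Person with pet=bird is Olive, age 20

20


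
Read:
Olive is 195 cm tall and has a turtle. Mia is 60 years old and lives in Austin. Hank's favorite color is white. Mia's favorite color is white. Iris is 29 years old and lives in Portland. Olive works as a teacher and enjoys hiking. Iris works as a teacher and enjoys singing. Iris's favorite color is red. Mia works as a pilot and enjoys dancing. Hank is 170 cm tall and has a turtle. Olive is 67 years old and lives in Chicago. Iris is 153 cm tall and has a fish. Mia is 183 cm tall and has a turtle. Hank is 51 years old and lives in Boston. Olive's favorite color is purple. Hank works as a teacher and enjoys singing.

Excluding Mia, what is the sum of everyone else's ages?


Sum (excluding Mia): 147

147


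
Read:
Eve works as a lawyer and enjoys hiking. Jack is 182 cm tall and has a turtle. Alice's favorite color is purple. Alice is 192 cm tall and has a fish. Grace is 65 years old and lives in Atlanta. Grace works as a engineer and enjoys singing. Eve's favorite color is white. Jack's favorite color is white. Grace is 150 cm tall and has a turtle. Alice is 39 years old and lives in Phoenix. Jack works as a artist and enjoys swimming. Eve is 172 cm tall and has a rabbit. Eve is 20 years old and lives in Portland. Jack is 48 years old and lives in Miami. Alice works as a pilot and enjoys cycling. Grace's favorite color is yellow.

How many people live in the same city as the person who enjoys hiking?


Person with hobby hiking is Eve, city Portland. Count = 1

1


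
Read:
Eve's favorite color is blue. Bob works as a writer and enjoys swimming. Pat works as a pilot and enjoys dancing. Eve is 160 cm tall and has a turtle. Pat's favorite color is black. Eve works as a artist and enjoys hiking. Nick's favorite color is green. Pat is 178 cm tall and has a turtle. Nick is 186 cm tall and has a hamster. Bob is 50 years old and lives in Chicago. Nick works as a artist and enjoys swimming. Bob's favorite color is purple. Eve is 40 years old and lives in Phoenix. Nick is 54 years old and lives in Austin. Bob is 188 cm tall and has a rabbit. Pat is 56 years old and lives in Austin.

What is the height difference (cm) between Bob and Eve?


|188 - 160| = 28

28


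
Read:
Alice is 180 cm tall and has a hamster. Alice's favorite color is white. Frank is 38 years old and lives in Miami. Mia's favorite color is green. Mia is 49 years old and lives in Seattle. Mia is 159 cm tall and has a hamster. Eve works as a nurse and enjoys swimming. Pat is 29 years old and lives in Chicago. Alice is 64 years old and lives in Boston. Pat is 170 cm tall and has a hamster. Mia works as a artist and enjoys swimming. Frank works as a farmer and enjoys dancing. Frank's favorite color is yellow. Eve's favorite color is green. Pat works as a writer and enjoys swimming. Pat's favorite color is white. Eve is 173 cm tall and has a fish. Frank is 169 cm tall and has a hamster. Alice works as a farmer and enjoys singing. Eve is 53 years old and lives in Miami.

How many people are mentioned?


People: Pat, Frank, Alice, Eve, Mia. Count = 5

5


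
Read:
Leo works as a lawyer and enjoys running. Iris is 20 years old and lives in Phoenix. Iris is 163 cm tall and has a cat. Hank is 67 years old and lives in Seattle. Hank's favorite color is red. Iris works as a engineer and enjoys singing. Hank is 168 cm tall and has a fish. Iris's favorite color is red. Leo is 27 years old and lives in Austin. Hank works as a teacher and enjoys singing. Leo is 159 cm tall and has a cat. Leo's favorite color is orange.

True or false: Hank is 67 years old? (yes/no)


Hank is actually 67. yes

yes


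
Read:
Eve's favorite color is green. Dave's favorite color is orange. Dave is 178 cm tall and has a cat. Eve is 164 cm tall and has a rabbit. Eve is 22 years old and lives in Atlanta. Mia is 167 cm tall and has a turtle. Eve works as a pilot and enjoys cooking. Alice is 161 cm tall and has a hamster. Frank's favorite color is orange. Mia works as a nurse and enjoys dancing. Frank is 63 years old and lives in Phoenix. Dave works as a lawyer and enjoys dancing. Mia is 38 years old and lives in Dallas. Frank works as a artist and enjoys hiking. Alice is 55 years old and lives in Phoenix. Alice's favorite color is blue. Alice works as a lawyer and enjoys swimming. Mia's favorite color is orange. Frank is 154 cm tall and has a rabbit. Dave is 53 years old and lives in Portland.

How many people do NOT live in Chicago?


Not in Chicago: 5

5


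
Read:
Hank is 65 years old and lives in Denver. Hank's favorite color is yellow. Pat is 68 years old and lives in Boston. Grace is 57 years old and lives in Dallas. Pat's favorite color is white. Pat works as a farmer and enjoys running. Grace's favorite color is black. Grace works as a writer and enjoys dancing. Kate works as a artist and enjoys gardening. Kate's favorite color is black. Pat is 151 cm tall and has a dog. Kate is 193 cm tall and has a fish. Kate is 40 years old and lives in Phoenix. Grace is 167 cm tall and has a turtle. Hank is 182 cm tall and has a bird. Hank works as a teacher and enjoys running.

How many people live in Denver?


Count in Denver: 1

1


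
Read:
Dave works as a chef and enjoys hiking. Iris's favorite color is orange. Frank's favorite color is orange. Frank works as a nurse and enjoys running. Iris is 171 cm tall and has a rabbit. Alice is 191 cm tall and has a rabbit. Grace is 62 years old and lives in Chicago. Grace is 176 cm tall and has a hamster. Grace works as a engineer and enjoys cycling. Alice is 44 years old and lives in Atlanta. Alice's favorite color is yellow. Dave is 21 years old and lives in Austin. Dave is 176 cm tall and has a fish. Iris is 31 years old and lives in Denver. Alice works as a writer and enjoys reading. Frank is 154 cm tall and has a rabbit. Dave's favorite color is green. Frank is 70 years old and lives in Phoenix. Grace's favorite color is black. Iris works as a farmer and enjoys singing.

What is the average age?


Sum=228, n=5, avg=45.6

45.6


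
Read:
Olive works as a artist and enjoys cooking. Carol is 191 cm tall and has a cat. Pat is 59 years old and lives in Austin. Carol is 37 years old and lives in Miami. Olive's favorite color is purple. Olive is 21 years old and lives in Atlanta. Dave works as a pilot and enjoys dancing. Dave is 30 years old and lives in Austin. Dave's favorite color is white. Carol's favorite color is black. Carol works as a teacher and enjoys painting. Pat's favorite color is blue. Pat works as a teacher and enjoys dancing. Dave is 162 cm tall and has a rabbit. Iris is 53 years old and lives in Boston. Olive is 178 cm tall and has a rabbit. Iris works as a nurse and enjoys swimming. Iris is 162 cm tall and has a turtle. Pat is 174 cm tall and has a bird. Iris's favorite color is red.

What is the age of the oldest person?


Oldest: Pat at 59

59


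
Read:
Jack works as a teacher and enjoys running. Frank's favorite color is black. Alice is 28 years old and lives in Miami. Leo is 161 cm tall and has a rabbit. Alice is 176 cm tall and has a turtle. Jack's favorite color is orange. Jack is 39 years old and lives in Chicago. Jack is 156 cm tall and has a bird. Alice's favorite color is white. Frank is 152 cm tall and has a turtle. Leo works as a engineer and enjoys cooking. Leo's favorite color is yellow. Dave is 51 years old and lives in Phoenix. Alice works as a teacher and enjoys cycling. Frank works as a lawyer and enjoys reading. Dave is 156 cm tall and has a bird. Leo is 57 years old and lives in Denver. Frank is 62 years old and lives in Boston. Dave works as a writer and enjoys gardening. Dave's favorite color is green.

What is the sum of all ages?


28+39+57+51+62 = 237

237


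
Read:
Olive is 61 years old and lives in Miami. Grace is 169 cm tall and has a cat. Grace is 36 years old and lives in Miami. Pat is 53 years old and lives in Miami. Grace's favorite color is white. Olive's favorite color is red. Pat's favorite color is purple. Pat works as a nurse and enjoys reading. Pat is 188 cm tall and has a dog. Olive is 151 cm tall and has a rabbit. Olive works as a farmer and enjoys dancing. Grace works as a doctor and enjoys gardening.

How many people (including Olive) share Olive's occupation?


Olive is a farmer. Count = 1

1


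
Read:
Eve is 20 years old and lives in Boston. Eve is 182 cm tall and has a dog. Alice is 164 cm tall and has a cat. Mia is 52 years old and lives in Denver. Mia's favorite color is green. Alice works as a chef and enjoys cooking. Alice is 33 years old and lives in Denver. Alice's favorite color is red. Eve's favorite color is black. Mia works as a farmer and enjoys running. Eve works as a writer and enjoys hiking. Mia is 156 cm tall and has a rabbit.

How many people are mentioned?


People: Alice, Eve, Mia. Count = 3

3


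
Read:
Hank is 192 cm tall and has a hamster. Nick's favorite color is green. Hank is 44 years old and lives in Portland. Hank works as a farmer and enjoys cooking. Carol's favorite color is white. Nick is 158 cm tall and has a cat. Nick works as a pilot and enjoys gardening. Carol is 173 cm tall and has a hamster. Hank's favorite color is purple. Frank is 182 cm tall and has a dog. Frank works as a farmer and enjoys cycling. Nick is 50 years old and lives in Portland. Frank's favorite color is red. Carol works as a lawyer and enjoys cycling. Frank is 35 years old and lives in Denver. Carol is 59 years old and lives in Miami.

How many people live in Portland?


Count in Portland: 2

2


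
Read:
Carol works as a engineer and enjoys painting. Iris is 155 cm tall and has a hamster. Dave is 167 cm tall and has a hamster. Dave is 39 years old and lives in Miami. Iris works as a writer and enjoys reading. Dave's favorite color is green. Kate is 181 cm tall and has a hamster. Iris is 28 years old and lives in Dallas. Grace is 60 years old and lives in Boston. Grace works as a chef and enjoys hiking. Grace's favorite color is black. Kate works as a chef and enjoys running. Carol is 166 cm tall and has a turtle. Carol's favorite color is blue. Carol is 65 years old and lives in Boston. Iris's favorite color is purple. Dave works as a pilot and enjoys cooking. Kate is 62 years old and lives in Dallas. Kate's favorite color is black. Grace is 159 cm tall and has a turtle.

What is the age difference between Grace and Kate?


|60 - 62| = 2

2


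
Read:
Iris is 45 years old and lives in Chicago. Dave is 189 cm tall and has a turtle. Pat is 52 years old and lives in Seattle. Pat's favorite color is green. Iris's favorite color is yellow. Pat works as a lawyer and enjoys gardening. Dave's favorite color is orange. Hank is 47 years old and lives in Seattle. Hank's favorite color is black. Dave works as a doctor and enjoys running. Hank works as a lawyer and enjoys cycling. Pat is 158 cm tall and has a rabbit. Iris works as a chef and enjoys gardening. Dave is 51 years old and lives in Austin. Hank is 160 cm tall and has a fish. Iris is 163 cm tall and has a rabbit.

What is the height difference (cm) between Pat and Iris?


|158 - 163| = 5

5


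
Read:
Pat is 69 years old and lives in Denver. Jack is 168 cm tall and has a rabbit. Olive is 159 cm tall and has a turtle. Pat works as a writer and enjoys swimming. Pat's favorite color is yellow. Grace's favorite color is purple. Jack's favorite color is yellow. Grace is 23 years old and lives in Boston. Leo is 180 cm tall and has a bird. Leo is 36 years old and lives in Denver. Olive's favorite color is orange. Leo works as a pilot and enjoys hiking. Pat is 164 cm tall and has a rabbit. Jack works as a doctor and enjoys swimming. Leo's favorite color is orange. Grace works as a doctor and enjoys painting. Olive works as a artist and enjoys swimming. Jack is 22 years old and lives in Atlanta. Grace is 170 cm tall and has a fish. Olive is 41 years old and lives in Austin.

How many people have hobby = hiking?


Count: 1

1


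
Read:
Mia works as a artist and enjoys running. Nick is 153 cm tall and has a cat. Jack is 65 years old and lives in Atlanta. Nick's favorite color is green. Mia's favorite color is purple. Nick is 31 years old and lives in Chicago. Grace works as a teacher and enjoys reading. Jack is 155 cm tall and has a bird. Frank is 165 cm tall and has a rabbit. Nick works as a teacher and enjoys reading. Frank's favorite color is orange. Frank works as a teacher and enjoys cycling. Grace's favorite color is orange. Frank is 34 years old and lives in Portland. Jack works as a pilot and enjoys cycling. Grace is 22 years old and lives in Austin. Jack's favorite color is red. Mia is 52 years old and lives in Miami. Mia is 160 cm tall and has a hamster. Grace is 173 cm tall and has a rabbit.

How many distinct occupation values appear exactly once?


Unique occupation values: 2

2


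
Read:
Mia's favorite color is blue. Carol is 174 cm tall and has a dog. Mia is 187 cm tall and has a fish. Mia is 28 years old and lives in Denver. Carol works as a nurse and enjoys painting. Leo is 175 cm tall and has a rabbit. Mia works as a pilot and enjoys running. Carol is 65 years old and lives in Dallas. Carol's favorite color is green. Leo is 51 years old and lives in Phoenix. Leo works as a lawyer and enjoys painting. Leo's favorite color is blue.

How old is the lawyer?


The lawyer is Leo, age 51

51


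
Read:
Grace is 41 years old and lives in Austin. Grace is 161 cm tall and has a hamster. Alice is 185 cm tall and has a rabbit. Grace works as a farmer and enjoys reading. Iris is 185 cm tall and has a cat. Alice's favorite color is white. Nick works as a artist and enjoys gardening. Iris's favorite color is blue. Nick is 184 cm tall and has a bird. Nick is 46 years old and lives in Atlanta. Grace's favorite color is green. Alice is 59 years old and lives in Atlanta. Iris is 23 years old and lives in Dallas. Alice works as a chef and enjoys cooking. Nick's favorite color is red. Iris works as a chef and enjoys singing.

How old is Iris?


Iris is 23 years old

23


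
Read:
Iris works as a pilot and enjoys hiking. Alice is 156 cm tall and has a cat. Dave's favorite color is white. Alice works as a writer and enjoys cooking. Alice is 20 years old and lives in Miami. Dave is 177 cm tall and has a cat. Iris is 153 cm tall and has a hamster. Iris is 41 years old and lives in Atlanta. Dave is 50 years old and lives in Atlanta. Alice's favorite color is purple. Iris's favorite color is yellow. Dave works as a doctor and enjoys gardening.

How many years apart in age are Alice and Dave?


20 vs 50, diff = 30

30


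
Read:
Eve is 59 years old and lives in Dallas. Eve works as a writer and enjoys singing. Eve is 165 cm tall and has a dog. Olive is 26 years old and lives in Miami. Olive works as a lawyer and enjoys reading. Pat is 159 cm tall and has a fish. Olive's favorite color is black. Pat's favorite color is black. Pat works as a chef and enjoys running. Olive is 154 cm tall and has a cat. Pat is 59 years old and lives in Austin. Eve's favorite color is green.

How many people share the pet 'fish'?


Count: 1

1


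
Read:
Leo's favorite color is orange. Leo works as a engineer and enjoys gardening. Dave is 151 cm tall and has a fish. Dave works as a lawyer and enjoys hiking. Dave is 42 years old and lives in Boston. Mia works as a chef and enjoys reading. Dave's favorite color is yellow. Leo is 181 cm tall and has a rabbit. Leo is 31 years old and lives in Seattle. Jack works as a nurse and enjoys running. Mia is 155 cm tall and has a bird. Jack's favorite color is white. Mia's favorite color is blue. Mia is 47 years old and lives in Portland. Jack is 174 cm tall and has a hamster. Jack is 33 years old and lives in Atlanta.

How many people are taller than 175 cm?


Taller than 175: 1

1


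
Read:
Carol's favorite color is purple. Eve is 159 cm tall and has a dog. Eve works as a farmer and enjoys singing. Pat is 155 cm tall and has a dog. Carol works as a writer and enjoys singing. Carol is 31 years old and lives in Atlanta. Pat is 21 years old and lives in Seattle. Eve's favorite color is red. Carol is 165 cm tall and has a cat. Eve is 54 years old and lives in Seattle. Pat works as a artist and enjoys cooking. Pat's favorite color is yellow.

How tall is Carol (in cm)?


Carol is 165 cm tall

165


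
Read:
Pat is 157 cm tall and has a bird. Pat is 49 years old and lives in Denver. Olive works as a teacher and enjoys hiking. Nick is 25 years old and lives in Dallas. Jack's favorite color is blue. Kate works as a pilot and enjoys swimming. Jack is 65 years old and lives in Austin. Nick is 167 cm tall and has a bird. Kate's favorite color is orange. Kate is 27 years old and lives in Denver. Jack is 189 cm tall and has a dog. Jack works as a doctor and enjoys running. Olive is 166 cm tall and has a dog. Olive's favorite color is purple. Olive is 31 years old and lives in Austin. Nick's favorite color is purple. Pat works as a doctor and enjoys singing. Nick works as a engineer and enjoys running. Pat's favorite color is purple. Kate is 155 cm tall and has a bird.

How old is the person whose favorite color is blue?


Person with favorite color=blue is Jack, age 65

65


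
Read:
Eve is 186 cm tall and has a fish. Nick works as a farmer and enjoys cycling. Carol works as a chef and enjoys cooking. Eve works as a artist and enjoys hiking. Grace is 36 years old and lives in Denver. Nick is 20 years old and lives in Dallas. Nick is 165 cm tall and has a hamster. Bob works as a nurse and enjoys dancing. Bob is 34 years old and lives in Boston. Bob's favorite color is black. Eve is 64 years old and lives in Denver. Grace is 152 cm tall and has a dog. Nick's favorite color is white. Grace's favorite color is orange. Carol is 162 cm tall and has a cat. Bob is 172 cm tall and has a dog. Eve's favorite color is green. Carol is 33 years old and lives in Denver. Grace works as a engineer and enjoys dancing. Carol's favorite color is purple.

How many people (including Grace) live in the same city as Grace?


Grace lives in Denver. Count = 3

3


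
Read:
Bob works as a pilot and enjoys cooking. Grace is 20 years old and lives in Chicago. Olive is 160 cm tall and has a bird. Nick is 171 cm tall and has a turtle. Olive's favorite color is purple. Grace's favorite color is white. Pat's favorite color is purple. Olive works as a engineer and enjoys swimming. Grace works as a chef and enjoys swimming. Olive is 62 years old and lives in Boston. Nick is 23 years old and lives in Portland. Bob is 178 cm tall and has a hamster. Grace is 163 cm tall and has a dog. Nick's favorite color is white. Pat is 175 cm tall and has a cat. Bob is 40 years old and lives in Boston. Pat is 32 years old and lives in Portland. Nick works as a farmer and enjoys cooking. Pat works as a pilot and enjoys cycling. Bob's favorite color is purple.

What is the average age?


Sum=177, n=5, avg=35.4

35.4


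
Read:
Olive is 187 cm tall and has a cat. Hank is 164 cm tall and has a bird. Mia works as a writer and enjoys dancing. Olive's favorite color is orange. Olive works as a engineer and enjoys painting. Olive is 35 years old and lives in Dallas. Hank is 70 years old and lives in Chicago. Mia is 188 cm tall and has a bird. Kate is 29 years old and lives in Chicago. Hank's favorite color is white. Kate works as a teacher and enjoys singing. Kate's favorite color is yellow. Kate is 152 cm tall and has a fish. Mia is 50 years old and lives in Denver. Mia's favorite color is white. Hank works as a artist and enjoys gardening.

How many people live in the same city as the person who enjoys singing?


Person with hobby singing is Kate, city Chicago. Count = 2

2


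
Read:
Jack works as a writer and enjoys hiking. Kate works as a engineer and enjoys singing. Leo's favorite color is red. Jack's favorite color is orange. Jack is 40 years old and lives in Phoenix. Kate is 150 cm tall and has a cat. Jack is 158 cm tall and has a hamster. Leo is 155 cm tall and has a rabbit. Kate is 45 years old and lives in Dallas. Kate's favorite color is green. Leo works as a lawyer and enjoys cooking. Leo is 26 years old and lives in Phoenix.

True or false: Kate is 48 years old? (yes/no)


Kate is actually 45. no

no


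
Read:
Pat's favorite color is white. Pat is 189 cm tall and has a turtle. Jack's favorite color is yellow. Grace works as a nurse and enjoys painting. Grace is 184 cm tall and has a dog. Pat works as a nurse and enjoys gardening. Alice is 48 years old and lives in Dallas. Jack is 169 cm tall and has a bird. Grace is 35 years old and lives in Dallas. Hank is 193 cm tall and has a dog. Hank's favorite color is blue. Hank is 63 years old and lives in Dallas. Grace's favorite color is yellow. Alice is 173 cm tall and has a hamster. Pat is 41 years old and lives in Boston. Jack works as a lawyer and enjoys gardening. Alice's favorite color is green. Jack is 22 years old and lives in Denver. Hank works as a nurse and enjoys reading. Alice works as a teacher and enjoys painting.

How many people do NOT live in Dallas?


Not in Dallas: 2

2


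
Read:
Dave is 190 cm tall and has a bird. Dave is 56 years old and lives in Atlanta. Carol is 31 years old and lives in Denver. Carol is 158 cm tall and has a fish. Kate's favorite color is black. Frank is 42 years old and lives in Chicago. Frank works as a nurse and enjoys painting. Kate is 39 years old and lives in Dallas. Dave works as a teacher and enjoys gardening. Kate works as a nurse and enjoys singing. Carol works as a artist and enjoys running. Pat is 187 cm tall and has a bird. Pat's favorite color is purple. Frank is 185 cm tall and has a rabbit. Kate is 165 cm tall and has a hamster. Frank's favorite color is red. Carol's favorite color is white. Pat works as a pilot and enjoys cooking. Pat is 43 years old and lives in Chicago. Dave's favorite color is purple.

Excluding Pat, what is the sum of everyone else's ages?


Sum (excluding Pat): 168

168


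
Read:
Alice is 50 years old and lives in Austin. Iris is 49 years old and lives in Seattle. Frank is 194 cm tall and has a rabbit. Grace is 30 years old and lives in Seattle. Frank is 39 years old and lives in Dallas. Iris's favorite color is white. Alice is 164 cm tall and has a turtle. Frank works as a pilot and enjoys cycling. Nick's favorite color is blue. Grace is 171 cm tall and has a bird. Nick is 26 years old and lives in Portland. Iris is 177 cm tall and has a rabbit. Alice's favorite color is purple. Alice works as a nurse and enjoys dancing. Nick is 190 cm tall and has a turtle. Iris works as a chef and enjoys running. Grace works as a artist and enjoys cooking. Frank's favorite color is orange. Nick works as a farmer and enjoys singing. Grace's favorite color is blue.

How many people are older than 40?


Filter: 2

2


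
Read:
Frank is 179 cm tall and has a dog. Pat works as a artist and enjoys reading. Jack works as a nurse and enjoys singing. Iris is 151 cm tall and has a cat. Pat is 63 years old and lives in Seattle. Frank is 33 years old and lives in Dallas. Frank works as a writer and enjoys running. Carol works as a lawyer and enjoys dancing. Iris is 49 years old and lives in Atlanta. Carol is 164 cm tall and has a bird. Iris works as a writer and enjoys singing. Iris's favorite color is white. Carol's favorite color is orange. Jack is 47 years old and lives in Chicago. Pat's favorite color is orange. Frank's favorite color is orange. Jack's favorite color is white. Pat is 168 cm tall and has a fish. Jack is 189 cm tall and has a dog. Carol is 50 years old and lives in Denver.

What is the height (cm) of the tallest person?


Tallest: Jack at 189 cm

189


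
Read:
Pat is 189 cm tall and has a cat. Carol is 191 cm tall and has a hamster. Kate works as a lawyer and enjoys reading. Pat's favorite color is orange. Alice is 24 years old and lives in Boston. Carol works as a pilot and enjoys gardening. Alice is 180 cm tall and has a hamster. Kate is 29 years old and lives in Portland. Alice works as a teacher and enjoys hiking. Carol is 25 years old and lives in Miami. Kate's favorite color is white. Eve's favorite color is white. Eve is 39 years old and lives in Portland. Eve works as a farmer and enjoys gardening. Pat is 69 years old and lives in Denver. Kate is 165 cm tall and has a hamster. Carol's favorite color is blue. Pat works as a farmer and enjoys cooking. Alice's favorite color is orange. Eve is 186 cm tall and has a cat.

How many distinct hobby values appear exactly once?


Unique hobby values: 3

3
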